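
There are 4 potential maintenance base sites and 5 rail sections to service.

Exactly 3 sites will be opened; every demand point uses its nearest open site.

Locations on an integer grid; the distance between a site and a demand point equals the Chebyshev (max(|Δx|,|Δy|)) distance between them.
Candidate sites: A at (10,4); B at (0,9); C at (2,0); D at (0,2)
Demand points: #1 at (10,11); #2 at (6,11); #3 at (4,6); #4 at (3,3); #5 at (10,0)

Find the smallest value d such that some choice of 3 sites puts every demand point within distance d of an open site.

7

Open {A, B, C}.
  Farthest demand point is #1 at distance 7 (to A); all others are ≤ 7.
With {A, B, D} the worst case is 7.
With {A, C, D} the worst case is 7.
No size-3 selection achieves below 7.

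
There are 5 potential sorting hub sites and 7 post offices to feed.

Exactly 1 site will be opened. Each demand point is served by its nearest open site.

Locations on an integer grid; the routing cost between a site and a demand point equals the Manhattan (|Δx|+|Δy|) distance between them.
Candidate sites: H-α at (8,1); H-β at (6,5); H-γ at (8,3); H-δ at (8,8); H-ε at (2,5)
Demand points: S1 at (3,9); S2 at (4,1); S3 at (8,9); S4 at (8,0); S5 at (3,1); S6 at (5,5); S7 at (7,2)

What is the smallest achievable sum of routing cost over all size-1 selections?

Open {H-β}.
  S1→H-β 7, S2→H-β 6, S3→H-β 6, S4→H-β 7, S5→H-β 7, S6→H-β 1, S7→H-β 4  ⇒ total 38.
Compare {H-α}: total 40.
Compare {H-γ}: total 40.
No size-1 selection does better; minimum is 38.

38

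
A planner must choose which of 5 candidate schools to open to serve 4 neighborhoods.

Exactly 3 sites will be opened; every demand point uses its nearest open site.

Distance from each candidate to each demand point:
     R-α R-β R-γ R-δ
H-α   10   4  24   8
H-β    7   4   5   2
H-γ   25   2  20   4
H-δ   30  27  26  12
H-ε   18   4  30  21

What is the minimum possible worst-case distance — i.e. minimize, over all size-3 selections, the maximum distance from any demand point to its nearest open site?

7

Open {H-α, H-β, H-γ}.
  Farthest demand point is R-α at distance 7 (to H-β); all others are ≤ 7.
With {H-α, H-β, H-δ} the worst case is 7.
With {H-α, H-β, H-ε} the worst case is 7.
No size-3 selection achieves below 7.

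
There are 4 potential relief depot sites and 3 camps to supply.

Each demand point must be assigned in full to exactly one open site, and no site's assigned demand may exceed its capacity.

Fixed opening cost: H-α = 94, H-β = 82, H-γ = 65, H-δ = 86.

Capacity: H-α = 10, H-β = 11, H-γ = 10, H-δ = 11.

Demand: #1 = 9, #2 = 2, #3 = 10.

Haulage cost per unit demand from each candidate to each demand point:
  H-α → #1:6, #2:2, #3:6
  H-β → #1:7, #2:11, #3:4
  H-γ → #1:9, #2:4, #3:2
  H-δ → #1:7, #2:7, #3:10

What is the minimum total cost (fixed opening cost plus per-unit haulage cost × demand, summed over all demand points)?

248

Open {H-γ, H-δ}; cheapest assignment that respects the capacities:
  H-γ (cap 10, load 10): #3 — cost 10×2 = 20
  H-δ (cap 11, load 11): #1, #2 — cost 9×7 + 2×7 = 77
  Shipping 97, fixed 151 → total 248.
  Any other capacity-feasible assignment to {H-γ, H-δ} ships for at least 97.
Compare {H-β, H-γ}: its best feasible assignment gives total 252.
Compare {H-β, H-δ}: its best feasible assignment gives total 285.
Every other set of open sites that can feasibly serve all demand totals ≥ 252 even under its best assignment. Minimum: 248.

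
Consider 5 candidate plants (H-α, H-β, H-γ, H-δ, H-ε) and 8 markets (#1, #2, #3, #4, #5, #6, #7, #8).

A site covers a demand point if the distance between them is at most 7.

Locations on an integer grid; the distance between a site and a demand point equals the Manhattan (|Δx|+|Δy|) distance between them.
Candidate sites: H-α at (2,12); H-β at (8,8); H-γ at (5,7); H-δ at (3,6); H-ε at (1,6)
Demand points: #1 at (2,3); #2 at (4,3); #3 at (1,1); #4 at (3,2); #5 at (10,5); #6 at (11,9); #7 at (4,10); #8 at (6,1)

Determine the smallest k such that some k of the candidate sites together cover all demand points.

3

Coverage sets (demand points within 7 of each site):
  H-α: {#7}
  H-β: {#5, #6, #7}
  H-γ: {#1, #2, #4, #5, #7, #8}
  H-δ: {#1, #2, #3, #4, #7}
  H-ε: {#1, #2, #3, #4, #7}
No 2 sites suffice: every size-2 union leaves at least one demand point uncovered.
But {H-β, H-γ, H-δ} covers everything, so the minimum is 3.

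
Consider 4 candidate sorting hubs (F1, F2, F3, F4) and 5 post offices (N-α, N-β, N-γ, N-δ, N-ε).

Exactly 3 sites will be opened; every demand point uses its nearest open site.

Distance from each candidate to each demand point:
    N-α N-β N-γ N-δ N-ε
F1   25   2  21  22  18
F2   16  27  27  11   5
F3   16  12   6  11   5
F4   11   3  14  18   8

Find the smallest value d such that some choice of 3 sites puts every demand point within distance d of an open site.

Open {F1, F3, F4}.
  Farthest demand point is N-α at distance 11 (to F4); all others are ≤ 11.
With {F2, F3, F4} the worst case is 11.
With {F1, F2, F4} the worst case is 14.
No size-3 selection achieves below 11.

11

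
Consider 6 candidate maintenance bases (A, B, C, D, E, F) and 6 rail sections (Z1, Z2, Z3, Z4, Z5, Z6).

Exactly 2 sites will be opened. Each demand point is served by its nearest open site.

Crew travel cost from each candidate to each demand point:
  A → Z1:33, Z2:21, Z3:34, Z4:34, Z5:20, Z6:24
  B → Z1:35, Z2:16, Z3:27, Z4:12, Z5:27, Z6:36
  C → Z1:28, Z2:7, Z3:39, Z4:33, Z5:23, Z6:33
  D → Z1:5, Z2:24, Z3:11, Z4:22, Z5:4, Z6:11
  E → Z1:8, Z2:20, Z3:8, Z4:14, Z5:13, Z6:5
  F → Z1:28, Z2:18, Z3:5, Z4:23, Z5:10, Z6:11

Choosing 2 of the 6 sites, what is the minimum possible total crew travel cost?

55

Open {C, E}.
  Z1→E 8, Z2→C 7, Z3→E 8, Z4→E 14, Z5→E 13, Z6→E 5  ⇒ total 55.
Compare {D, E}: total 56.
Compare {B, D}: total 59.
No size-2 selection does better; minimum is 55.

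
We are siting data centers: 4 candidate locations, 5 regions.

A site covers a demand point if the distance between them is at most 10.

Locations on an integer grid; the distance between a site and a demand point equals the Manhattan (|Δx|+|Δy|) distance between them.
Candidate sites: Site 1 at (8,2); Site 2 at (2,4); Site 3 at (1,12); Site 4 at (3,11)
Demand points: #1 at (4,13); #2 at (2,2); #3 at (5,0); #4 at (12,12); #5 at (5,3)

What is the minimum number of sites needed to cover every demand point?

2

Coverage sets (demand points within 10 of each site):
  Site 1: {#2, #3, #5}
  Site 2: {#2, #3, #5}
  Site 3: {#1}
  Site 4: {#1, #2, #4, #5}
No single site covers all 5 demand points.
But {Site 1, Site 4} covers everything, so the minimum is 2.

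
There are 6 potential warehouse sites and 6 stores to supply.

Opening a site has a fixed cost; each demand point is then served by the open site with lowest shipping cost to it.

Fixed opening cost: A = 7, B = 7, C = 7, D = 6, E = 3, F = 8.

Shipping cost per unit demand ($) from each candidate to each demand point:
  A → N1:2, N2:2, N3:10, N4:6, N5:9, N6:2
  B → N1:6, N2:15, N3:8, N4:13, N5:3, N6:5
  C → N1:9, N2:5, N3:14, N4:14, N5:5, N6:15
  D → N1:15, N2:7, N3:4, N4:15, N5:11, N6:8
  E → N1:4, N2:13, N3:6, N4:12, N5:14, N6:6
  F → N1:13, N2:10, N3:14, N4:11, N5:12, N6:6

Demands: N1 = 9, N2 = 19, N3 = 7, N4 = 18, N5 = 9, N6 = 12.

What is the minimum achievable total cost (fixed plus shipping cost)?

263

Open {A, B, D}: assign each demand point to its cheapest open site.
  N1→A 9×2=18, N2→A 19×2=38, N3→D 7×4=28, N4→A 18×6=108, N5→B 9×3=27, N6→A 12×2=24
  shipping cost 243, fixed 20 → total 263.
Compare {A, B, D, E}: shipping cost 243 + fixed 23 = 266.
Compare {A, B, C, D}: shipping cost 243 + fixed 27 = 270.
Compare {A, B, D, F}: shipping cost 243 + fixed 28 = 271.
All other subsets cost ≥ 266. Minimum total cost: 263.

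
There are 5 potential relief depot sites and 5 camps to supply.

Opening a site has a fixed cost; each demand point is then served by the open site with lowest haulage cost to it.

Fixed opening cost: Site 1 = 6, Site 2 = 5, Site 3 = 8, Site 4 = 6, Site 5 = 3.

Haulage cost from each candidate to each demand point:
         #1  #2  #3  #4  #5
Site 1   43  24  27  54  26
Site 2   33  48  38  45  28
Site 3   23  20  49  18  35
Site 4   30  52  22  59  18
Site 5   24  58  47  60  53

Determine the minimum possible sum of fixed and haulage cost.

Open {Site 3, Site 4}: assign each demand point to its cheapest open site.
  #1→Site 3 23, #2→Site 3 20, #3→Site 4 22, #4→Site 3 18, #5→Site 4 18
  haulage cost 101, fixed 14 → total 115.
Compare {Site 3, Site 4, Site 5}: haulage cost 101 + fixed 17 = 118.
Compare {Site 2, Site 3, Site 4}: haulage cost 101 + fixed 19 = 120.
Compare {Site 1, Site 3, Site 4}: haulage cost 101 + fixed 20 = 121.
All other subsets cost ≥ 118. Minimum total cost: 115.

115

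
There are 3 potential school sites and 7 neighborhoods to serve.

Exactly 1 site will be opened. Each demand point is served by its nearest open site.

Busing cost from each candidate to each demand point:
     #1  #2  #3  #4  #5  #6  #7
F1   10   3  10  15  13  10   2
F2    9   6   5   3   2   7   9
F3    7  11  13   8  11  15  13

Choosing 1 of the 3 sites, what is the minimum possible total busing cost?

Open {F2}.
  #1→F2 9, #2→F2 6, #3→F2 5, #4→F2 3, #5→F2 2, #6→F2 7, #7→F2 9  ⇒ total 41.
Compare {F1}: total 63.
Compare {F3}: total 78.

41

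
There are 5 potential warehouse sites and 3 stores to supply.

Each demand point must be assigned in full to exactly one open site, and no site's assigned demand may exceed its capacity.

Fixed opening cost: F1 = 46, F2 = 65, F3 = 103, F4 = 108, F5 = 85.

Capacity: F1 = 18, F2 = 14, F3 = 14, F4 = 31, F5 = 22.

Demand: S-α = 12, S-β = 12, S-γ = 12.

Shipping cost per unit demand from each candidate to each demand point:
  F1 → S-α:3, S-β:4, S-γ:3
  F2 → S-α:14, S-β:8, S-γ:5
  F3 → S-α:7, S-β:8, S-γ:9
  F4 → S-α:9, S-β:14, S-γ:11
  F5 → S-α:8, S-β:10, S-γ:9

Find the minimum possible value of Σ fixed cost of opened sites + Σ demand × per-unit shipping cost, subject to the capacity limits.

Open {F1, F2, F5}; cheapest assignment that respects the capacities:
  F1 (cap 18, load 12): S-β — cost 12×4 = 48
  F2 (cap 14, load 12): S-γ — cost 12×5 = 60
  F5 (cap 22, load 12): S-α — cost 12×8 = 96
  Shipping 204, fixed 196 → total 400.
  Any other capacity-feasible assignment to {F1, F2, F5} ships for at least 204.
Compare {F1, F2, F3}: its best feasible assignment gives total 406.
Compare {F1, F2, F4}: its best feasible assignment gives total 435.
Every other set of open sites that can feasibly serve all demand totals ≥ 406 even under its best assignment. Minimum: 400.

400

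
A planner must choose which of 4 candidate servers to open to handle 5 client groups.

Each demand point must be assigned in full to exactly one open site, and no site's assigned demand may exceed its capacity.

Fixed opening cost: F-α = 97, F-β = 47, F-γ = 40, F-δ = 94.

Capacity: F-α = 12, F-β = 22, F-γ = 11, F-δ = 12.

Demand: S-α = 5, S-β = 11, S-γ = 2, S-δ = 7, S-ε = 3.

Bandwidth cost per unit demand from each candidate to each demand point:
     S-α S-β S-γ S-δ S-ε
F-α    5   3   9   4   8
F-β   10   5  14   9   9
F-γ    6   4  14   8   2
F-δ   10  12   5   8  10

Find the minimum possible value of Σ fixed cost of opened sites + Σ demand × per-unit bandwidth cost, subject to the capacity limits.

269

Open {F-β, F-γ}; cheapest assignment that respects the capacities:
  F-β (cap 22, load 20): S-β, S-γ, S-δ — cost 11×5 + 2×14 + 7×9 = 146
  F-γ (cap 11, load 8): S-α, S-ε — cost 5×6 + 3×2 = 36
  Shipping 182, fixed 87 → total 269.
  Any other capacity-feasible assignment to {F-β, F-γ} ships for at least 182.
Compare {F-α, F-β}: its best feasible assignment gives total 307.
Compare {F-α, F-β, F-γ}: its best feasible assignment gives total 321.
Every other set of open sites that can feasibly serve all demand totals ≥ 307 even under its best assignment. Minimum: 269.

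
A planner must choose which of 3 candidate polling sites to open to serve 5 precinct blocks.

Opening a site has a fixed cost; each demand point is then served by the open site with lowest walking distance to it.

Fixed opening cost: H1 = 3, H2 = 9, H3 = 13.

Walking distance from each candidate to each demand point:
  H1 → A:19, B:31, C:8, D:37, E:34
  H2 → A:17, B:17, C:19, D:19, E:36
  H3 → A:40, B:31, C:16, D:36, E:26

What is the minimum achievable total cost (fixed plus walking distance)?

Open {H1, H2}: assign each demand point to its cheapest open site.
  A→H2 17, B→H2 17, C→H1 8, D→H2 19, E→H1 34
  walking distance 95, fixed 12 → total 107.
Compare {H1, H2, H3}: walking distance 87 + fixed 25 = 112.
Compare {H2}: walking distance 108 + fixed 9 = 117.
Compare {H2, H3}: walking distance 95 + fixed 22 = 117.
All other subsets cost ≥ 112. Minimum total cost: 107.

107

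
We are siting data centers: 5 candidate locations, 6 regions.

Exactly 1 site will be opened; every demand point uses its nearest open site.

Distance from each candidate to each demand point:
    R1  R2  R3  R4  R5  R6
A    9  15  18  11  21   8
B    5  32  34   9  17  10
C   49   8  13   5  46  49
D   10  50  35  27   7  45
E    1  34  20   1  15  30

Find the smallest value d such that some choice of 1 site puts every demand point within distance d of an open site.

Open {A}.
  Farthest demand point is R5 at distance 21 (to A); all others are ≤ 21.
With {B} the worst case is 34.
With {E} the worst case is 34.
No size-1 selection achieves below 21.

21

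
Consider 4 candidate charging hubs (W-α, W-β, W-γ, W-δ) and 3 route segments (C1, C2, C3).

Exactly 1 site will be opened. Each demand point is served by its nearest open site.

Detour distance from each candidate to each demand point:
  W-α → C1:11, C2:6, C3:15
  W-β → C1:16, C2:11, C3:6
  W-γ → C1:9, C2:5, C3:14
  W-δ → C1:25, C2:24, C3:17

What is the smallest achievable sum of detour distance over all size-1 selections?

Open {W-γ}.
  C1→W-γ 9, C2→W-γ 5, C3→W-γ 14  ⇒ total 28.
Compare {W-α}: total 32.
Compare {W-β}: total 33.
No size-1 selection does better; minimum is 28.

28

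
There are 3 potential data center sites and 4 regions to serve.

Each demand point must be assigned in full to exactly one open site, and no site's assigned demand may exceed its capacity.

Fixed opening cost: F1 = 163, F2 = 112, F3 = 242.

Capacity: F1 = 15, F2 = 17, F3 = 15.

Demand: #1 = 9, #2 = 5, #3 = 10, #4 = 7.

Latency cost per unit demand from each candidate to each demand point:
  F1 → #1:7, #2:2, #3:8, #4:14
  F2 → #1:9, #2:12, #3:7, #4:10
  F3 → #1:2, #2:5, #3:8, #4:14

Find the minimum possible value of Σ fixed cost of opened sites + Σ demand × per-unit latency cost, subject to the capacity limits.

488

Open {F1, F2}; cheapest assignment that respects the capacities:
  F1 (cap 15, load 14): #1, #2 — cost 9×7 + 5×2 = 73
  F2 (cap 17, load 17): #3, #4 — cost 10×7 + 7×10 = 140
  Shipping 213, fixed 275 → total 488.
  Any other capacity-feasible assignment to {F1, F2} ships for at least 213.
Compare {F2, F3}: its best feasible assignment gives total 537.
Compare {F1, F2, F3}: its best feasible assignment gives total 685.
Every other set of open sites that can feasibly serve all demand totals ≥ 537 even under its best assignment. Minimum: 488.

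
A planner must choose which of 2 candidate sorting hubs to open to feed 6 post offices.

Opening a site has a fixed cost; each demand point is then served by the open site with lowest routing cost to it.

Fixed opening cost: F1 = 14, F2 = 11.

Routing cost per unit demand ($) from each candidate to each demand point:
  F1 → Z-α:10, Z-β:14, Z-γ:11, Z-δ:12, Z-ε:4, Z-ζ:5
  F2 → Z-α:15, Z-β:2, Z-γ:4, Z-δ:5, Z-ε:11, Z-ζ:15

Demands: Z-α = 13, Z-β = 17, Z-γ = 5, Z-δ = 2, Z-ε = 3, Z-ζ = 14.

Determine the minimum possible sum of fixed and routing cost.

301

Open {F1, F2}: assign each demand point to its cheapest open site.
  Z-α→F1 13×10=130, Z-β→F2 17×2=34, Z-γ→F2 5×4=20, Z-δ→F2 2×5=10, Z-ε→F1 3×4=12, Z-ζ→F1 14×5=70
  routing cost 276, fixed 25 → total 301.
Compare {F2}: routing cost 502 + fixed 11 = 513.
Compare {F1}: routing cost 529 + fixed 14 = 543.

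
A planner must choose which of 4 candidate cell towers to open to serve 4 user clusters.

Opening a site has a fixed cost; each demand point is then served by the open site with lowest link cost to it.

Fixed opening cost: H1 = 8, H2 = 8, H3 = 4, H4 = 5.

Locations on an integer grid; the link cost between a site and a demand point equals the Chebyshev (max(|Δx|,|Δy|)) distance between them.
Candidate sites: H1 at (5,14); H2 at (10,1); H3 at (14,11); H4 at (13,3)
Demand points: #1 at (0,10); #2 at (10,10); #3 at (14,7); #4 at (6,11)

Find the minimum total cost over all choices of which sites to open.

28

Open {H1, H3}: assign each demand point to its cheapest open site.
  #1→H1 5, #2→H3 4, #3→H3 4, #4→H1 3
  link cost 16, fixed 12 → total 28.
Compare {H1}: link cost 22 + fixed 8 = 30.
Compare {H1, H4}: link cost 17 + fixed 13 = 30.
Compare {H1, H3, H4}: link cost 16 + fixed 17 = 33.
All other subsets cost ≥ 30. Minimum total cost: 28.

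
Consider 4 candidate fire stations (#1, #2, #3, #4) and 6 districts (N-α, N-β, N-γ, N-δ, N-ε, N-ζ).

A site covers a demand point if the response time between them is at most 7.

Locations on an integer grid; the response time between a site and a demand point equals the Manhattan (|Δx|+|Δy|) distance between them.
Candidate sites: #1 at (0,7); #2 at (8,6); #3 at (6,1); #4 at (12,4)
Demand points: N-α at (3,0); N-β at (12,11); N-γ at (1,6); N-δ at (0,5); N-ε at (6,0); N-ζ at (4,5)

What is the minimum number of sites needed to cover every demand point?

3

Coverage sets (demand points within 7 of each site):
  #1: {N-γ, N-δ, N-ζ}
  #2: {N-γ, N-ζ}
  #3: {N-α, N-ε, N-ζ}
  #4: {N-β}
No 2 sites suffice: every size-2 union leaves at least one demand point uncovered.
But {#1, #3, #4} covers everything, so the minimum is 3.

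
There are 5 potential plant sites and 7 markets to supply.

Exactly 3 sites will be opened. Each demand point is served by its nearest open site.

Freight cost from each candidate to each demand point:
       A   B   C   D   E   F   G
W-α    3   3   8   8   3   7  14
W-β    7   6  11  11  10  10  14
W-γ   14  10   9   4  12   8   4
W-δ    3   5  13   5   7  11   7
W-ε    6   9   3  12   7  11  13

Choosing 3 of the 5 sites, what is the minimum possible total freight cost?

Open {W-α, W-γ, W-ε}.
  A→W-α 3, B→W-α 3, C→W-ε 3, D→W-γ 4, E→W-α 3, F→W-α 7, G→W-γ 4  ⇒ total 27.
Compare {W-α, W-δ, W-ε}: total 31.
Compare {W-α, W-β, W-γ}: total 32.
No size-3 selection does better; minimum is 27.

27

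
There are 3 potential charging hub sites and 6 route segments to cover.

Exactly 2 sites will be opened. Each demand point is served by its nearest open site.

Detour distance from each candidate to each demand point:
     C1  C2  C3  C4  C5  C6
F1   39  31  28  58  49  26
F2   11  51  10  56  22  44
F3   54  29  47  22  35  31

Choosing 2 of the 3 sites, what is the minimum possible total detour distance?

125

Open {F2, F3}.
  C1→F2 11, C2→F3 29, C3→F2 10, C4→F3 22, C5→F2 22, C6→F3 31  ⇒ total 125.
Compare {F1, F2}: total 156.
Compare {F1, F3}: total 179.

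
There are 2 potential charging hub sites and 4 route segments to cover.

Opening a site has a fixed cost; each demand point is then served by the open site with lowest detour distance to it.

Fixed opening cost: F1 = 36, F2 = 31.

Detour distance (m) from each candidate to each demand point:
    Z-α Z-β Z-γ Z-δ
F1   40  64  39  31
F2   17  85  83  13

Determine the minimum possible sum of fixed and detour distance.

200

Open {F1, F2}: assign each demand point to its cheapest open site.
  Z-α→F2 17, Z-β→F1 64, Z-γ→F1 39, Z-δ→F2 13
  detour distance 133, fixed 67 → total 200.
Compare {F1}: detour distance 174 + fixed 36 = 210.
Compare {F2}: detour distance 198 + fixed 31 = 229.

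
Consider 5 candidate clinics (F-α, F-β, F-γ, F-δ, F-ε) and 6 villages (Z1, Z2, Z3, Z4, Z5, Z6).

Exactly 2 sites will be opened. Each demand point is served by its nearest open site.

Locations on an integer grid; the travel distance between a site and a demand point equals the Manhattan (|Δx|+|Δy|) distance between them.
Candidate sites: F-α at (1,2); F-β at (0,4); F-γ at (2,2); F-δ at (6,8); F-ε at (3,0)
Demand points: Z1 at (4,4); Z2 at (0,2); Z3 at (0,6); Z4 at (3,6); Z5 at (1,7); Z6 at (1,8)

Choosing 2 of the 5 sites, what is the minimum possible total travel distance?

Open {F-α, F-β}.
  Z1→F-β 4, Z2→F-α 1, Z3→F-β 2, Z4→F-β 5, Z5→F-β 4, Z6→F-β 5  ⇒ total 21.
Compare {F-β, F-γ}: total 22.
Compare {F-β, F-δ}: total 22.
No size-2 selection does better; minimum is 21.

21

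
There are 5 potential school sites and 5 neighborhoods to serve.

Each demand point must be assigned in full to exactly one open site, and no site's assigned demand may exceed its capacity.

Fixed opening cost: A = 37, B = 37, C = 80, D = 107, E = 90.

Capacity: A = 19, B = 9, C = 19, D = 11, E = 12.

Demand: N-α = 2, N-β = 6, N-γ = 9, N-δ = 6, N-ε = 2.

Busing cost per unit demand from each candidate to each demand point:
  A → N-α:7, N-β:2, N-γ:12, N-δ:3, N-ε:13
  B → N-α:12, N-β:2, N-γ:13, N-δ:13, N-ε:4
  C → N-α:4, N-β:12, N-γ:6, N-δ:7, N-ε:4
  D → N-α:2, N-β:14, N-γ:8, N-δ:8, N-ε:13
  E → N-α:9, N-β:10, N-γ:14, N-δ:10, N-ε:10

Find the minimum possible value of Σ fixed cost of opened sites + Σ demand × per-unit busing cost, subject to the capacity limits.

217

Open {A, C}; cheapest assignment that respects the capacities:
  A (cap 19, load 12): N-β, N-δ — cost 6×2 + 6×3 = 30
  C (cap 19, load 13): N-α, N-γ, N-ε — cost 2×4 + 9×6 + 2×4 = 70
  Shipping 100, fixed 117 → total 217.
  Any other capacity-feasible assignment to {A, C} ships for at least 100.
Compare {A, B}: its best feasible assignment gives total 234.
Compare {B, C}: its best feasible assignment gives total 241.
Every other set of open sites that can feasibly serve all demand totals ≥ 234 even under its best assignment. Minimum: 217.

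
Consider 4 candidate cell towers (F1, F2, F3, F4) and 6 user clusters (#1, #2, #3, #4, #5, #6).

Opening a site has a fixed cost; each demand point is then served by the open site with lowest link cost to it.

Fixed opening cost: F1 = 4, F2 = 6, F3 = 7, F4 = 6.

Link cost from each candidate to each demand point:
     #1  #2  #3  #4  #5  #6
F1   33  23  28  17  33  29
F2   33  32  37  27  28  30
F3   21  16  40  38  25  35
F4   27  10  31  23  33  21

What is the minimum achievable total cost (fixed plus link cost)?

Open {F1, F3, F4}: assign each demand point to its cheapest open site.
  #1→F3 21, #2→F4 10, #3→F1 28, #4→F1 17, #5→F3 25, #6→F4 21
  link cost 122, fixed 17 → total 139.
Compare {F3, F4}: link cost 131 + fixed 13 = 144.
Compare {F1, F2, F3, F4}: link cost 122 + fixed 23 = 145.
Compare {F1, F4}: link cost 136 + fixed 10 = 146.
All other subsets cost ≥ 144. Minimum total cost: 139.

139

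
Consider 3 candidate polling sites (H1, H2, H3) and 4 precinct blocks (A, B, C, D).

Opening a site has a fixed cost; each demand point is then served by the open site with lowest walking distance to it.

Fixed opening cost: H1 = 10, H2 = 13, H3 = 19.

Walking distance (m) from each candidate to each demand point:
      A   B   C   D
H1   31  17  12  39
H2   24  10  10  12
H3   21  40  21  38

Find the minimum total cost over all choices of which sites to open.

Open {H2}: assign each demand point to its cheapest open site.
  A→H2 24, B→H2 10, C→H2 10, D→H2 12
  walking distance 56, fixed 13 → total 69.
Compare {H1, H2}: walking distance 56 + fixed 23 = 79.
Compare {H2, H3}: walking distance 53 + fixed 32 = 85.
Compare {H1, H2, H3}: walking distance 53 + fixed 42 = 95.
All other subsets cost ≥ 79. Minimum total cost: 69.

69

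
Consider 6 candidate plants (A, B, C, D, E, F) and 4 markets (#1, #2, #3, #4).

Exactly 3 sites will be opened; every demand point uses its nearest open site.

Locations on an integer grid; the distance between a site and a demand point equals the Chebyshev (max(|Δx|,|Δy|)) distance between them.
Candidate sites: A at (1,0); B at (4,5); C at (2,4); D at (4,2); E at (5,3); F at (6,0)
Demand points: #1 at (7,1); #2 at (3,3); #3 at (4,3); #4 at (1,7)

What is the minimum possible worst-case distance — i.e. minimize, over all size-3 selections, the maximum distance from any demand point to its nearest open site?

3

Open {A, B, D}.
  Farthest demand point is #1 at distance 3 (to D); all others are ≤ 3.
With {A, B, E} the worst case is 3.
With {A, B, F} the worst case is 3.
No size-3 selection achieves below 3.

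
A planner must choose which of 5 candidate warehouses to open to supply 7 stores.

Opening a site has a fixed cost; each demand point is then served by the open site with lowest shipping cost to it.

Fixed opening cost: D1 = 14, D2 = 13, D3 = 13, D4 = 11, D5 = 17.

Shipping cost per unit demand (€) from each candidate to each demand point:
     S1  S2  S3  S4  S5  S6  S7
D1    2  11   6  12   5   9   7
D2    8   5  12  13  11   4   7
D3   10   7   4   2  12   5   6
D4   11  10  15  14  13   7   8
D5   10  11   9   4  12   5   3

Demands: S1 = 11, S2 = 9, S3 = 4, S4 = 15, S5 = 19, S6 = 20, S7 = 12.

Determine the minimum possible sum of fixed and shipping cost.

Open {D1, D2, D3, D5}: assign each demand point to its cheapest open site.
  S1→D1 11×2=22, S2→D2 9×5=45, S3→D3 4×4=16, S4→D3 15×2=30, S5→D1 19×5=95, S6→D2 20×4=80, S7→D5 12×3=36
  shipping cost 324, fixed 57 → total 381.
Compare {D1, D2, D3, D4, D5}: shipping cost 324 + fixed 68 = 392.
Compare {D1, D2, D3}: shipping cost 360 + fixed 40 = 400.
Compare {D1, D2, D5}: shipping cost 362 + fixed 44 = 406.
All other subsets cost ≥ 392. Minimum total cost: 381.

381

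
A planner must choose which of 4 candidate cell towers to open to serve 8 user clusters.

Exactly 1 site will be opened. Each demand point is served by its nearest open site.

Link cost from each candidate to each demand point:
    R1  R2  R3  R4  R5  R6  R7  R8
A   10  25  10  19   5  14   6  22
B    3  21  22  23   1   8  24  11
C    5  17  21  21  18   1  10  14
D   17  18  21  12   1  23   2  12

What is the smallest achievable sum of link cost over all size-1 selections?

Open {D}.
  R1→D 17, R2→D 18, R3→D 21, R4→D 12, R5→D 1, R6→D 23, R7→D 2, R8→D 12  ⇒ total 106.
Compare {C}: total 107.
Compare {A}: total 111.
No size-1 selection does better; minimum is 106.

106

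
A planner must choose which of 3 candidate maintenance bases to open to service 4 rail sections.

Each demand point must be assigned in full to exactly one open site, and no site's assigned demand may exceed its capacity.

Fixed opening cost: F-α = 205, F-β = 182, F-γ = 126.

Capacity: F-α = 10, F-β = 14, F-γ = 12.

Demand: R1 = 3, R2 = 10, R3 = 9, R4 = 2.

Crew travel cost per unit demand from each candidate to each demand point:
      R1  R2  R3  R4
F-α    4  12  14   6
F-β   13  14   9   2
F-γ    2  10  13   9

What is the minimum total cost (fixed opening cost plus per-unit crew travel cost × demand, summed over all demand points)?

532

Open {F-β, F-γ}; cheapest assignment that respects the capacities:
  F-β (cap 14, load 14): R1, R3, R4 — cost 3×13 + 9×9 + 2×2 = 124
  F-γ (cap 12, load 10): R2 — cost 10×10 = 100
  Shipping 224, fixed 308 → total 532.
  Any other capacity-feasible assignment to {F-β, F-γ} ships for at least 224.
Compare {F-α, F-β}: its best feasible assignment gives total 631.
Compare {F-α, F-β, F-γ}: its best feasible assignment gives total 710.
Every other set of open sites that can feasibly serve all demand totals ≥ 631 even under its best assignment. Minimum: 532.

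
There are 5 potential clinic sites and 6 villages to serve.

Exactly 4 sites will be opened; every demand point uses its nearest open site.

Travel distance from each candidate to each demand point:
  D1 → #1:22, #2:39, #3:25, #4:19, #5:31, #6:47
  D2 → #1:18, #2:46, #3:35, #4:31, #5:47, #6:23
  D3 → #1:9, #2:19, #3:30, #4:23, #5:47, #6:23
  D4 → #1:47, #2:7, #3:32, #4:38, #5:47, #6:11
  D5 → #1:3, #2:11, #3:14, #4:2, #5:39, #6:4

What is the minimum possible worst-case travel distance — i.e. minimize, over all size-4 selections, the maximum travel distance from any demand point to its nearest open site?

Open {D1, D2, D3, D4}.
  Farthest demand point is #5 at travel distance 31 (to D1); all others are ≤ 31.
With {D1, D2, D3, D5} the worst case is 31.
With {D1, D2, D4, D5} the worst case is 31.
No size-4 selection achieves below 31.

31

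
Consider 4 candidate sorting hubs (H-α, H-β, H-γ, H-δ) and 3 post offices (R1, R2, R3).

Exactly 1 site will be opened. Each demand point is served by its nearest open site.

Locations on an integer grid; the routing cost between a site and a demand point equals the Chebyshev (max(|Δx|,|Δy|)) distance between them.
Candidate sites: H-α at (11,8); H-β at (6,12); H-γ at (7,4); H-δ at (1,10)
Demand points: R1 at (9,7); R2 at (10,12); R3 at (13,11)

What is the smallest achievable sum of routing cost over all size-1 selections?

Open {H-α}.
  R1→H-α 2, R2→H-α 4, R3→H-α 3  ⇒ total 9.
Compare {H-β}: total 16.
Compare {H-γ}: total 18.
No size-1 selection does better; minimum is 9.

9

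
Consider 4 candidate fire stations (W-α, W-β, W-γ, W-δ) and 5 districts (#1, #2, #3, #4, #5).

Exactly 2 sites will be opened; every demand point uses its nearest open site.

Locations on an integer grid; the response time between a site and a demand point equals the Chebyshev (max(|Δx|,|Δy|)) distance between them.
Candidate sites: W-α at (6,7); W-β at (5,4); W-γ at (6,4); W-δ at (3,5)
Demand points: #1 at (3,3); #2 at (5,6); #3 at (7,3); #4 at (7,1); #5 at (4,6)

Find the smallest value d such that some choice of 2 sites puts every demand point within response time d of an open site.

3

Open {W-α, W-β}.
  Farthest demand point is #4 at response time 3 (to W-β); all others are ≤ 3.
With {W-α, W-γ} the worst case is 3.
With {W-β, W-γ} the worst case is 3.
No size-2 selection achieves below 3.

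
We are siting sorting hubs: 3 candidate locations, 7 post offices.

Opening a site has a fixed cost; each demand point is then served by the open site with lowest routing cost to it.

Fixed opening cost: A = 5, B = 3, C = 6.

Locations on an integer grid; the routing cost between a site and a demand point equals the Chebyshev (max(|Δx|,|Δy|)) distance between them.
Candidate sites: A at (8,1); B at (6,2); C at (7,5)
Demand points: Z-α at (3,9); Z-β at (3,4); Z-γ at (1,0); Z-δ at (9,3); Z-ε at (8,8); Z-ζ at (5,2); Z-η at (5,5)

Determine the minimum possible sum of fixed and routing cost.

29

Open {B, C}: assign each demand point to its cheapest open site.
  Z-α→C 4, Z-β→B 3, Z-γ→B 5, Z-δ→C 2, Z-ε→C 3, Z-ζ→B 1, Z-η→C 2
  routing cost 20, fixed 9 → total 29.
Compare {C}: routing cost 24 + fixed 6 = 30.
Compare {B}: routing cost 28 + fixed 3 = 31.
Compare {A, B, C}: routing cost 20 + fixed 14 = 34.
All other subsets cost ≥ 30. Minimum total cost: 29.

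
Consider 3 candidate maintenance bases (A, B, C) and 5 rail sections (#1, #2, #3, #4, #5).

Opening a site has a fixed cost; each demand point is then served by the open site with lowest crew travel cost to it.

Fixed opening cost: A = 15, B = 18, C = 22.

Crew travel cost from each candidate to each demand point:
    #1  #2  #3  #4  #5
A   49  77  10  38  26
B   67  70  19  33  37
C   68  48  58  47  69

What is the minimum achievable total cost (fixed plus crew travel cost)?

208

Open {A, C}: assign each demand point to its cheapest open site.
  #1→A 49, #2→C 48, #3→A 10, #4→A 38, #5→A 26
  crew travel cost 171, fixed 37 → total 208.
Compare {A}: crew travel cost 200 + fixed 15 = 215.
Compare {A, B}: crew travel cost 188 + fixed 33 = 221.
Compare {A, B, C}: crew travel cost 166 + fixed 55 = 221.
All other subsets cost ≥ 215. Minimum total cost: 208.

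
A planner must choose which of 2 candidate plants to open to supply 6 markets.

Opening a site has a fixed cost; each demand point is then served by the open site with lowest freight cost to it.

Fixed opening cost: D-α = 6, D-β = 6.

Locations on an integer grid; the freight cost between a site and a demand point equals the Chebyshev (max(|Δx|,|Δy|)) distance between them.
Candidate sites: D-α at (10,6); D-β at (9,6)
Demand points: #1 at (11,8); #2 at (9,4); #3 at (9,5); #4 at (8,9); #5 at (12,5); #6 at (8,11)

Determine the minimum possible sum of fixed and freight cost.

21

Open {D-α}: assign each demand point to its cheapest open site.
  #1→D-α 2, #2→D-α 2, #3→D-α 1, #4→D-α 3, #5→D-α 2, #6→D-α 5
  freight cost 15, fixed 6 → total 21.
Compare {D-β}: freight cost 16 + fixed 6 = 22.
Compare {D-α, D-β}: freight cost 15 + fixed 12 = 27.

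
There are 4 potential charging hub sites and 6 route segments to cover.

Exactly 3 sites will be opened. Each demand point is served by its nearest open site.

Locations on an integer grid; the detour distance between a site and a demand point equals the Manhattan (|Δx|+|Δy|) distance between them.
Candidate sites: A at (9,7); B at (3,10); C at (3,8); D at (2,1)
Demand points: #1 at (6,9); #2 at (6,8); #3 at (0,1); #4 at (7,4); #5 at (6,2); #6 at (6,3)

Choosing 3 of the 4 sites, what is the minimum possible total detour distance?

25

Open {A, C, D}.
  #1→C 4, #2→C 3, #3→D 2, #4→A 5, #5→D 5, #6→D 6  ⇒ total 25.
Compare {A, B, D}: total 26.
Compare {B, C, D}: total 28.
No size-3 selection does better; minimum is 25.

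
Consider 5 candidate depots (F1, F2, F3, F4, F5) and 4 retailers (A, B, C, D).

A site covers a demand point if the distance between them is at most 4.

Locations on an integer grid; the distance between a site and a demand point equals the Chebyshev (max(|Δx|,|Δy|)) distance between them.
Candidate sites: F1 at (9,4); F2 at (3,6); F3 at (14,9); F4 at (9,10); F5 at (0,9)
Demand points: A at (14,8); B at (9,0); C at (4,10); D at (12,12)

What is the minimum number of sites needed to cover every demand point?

3

Coverage sets (demand points within 4 of each site):
  F1: {B}
  F2: {C}
  F3: {A, D}
  F4: {D}
  F5: {C}
No 2 sites suffice: every size-2 union leaves at least one demand point uncovered.
But {F1, F2, F3} covers everything, so the minimum is 3.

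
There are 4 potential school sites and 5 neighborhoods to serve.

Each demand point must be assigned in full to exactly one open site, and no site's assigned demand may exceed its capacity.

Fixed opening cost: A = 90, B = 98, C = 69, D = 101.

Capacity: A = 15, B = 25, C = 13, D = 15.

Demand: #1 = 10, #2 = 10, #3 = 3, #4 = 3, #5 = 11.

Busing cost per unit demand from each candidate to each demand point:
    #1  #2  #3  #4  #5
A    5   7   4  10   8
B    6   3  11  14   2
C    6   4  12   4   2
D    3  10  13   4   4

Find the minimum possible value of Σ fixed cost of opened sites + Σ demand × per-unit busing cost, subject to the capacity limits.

Open {B, C}; cheapest assignment that respects the capacities:
  B (cap 25, load 24): #2, #3, #5 — cost 10×3 + 3×11 + 11×2 = 85
  C (cap 13, load 13): #1, #4 — cost 10×6 + 3×4 = 72
  Shipping 157, fixed 167 → total 324.
  Any other capacity-feasible assignment to {B, C} ships for at least 157.
Compare {B, D}: its best feasible assignment gives total 326.
Compare {A, B}: its best feasible assignment gives total 344.
Every other set of open sites that can feasibly serve all demand totals ≥ 326 even under its best assignment. Minimum: 324.

324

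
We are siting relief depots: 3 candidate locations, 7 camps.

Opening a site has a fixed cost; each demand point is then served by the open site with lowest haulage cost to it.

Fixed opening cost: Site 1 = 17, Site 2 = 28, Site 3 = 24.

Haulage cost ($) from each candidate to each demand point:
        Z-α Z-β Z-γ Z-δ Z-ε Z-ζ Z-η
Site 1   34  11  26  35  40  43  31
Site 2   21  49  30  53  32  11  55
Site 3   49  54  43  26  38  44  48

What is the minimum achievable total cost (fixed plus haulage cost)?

212

Open {Site 1, Site 2}: assign each demand point to its cheapest open site.
  Z-α→Site 2 21, Z-β→Site 1 11, Z-γ→Site 1 26, Z-δ→Site 1 35, Z-ε→Site 2 32, Z-ζ→Site 2 11, Z-η→Site 1 31
  haulage cost 167, fixed 45 → total 212.
Compare {Site 1, Site 2, Site 3}: haulage cost 158 + fixed 69 = 227.
Compare {Site 1}: haulage cost 220 + fixed 17 = 237.
Compare {Site 1, Site 3}: haulage cost 209 + fixed 41 = 250.
All other subsets cost ≥ 227. Minimum total cost: 212.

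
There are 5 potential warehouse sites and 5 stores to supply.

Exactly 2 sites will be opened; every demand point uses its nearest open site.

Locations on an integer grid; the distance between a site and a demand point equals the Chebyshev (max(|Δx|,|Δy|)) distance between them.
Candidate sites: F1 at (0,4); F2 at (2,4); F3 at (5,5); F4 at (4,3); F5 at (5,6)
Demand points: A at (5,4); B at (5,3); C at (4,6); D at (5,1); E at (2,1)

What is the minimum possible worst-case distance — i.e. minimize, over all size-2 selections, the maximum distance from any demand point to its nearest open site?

2

Open {F2, F4}.
  Farthest demand point is C at distance 2 (to F2); all others are ≤ 2.
With {F3, F4} the worst case is 2.
With {F4, F5} the worst case is 2.
No size-2 selection achieves below 2.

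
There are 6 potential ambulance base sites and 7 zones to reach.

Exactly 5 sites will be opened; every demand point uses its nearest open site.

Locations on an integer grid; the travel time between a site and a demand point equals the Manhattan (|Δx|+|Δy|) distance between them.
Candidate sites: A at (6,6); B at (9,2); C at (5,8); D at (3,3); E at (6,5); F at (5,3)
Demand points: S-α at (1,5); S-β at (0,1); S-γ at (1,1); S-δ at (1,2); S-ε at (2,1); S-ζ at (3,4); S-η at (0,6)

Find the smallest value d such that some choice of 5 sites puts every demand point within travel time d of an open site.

6

Open {A, B, C, D, E}.
  Farthest demand point is S-η at travel time 6 (to A); all others are ≤ 6.
With {A, B, C, D, F} the worst case is 6.
With {A, B, D, E, F} the worst case is 6.
No size-5 selection achieves below 6.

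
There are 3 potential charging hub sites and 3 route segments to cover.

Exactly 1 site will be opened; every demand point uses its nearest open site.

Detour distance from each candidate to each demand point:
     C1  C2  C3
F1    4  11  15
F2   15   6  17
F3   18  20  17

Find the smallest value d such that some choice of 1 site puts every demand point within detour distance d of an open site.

15

Open {F1}.
  Farthest demand point is C3 at detour distance 15 (to F1); all others are ≤ 15.
With {F2} the worst case is 17.
With {F3} the worst case is 20.
No size-1 selection achieves below 15.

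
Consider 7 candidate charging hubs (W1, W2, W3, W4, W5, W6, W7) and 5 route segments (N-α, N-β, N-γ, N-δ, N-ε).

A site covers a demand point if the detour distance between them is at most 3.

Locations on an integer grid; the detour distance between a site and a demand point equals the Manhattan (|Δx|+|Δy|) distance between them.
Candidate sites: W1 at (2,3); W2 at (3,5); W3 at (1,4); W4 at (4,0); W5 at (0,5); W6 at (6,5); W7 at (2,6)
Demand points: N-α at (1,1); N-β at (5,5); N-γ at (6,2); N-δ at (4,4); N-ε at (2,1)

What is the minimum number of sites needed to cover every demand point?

Coverage sets (demand points within 3 of each site):
  W1: {N-α, N-δ, N-ε}
  W2: {N-β, N-δ}
  W3: {N-α, N-δ}
  W4: {N-ε}
  W5: {}
  W6: {N-β, N-γ, N-δ}
  W7: {}
No single site covers all 5 demand points.
But {W1, W6} covers everything, so the minimum is 2.

2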